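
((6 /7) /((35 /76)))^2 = 207936 /60025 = 3.46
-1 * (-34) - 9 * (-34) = 340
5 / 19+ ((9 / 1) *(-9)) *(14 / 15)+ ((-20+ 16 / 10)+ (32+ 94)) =613 / 19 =32.26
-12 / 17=-0.71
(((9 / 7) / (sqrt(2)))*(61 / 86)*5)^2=7535025 / 724808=10.40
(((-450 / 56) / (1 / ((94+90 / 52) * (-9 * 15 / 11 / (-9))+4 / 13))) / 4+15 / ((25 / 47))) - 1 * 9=-39025803 / 160160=-243.67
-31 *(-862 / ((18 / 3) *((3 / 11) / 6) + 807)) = 146971 / 4440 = 33.10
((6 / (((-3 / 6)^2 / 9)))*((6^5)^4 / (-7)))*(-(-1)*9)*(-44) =312733168329226715136 / 7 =44676166904175245019.43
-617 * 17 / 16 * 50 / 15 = -52445 / 24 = -2185.21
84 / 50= 42 / 25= 1.68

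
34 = 34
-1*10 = -10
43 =43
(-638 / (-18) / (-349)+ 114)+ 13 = 398588 / 3141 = 126.90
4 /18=2 /9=0.22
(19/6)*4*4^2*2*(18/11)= 7296/11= 663.27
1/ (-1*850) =-1/ 850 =-0.00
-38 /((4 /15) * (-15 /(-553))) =-10507 /2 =-5253.50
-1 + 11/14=-3/14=-0.21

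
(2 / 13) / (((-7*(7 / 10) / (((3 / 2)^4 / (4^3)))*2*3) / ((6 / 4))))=-405 / 652288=-0.00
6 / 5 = 1.20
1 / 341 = 0.00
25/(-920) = -5/184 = -0.03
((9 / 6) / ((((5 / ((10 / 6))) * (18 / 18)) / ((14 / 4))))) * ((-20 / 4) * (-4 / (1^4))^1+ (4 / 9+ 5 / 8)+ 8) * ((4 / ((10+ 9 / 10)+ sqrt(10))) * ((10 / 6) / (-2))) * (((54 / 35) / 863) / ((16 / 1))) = -87745 / 46229184+ 4025 * sqrt(10) / 23114592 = -0.00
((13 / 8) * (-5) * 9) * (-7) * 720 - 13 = 368537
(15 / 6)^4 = 625 / 16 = 39.06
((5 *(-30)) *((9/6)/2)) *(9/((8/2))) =-2025/8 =-253.12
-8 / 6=-4 / 3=-1.33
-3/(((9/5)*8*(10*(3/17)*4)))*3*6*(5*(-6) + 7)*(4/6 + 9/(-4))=-7429/384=-19.35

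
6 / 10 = 3 / 5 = 0.60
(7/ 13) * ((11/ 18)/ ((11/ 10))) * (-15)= -175/ 39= -4.49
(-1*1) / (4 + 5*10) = -1 / 54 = -0.02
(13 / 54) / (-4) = -13 / 216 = -0.06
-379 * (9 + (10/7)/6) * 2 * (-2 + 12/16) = 183815/21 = 8753.10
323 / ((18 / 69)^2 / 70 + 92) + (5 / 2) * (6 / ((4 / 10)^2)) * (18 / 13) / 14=3962906915 / 310018436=12.78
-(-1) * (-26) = -26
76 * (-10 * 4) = -3040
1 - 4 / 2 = -1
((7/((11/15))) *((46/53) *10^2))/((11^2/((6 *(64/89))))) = 185472000/6278327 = 29.54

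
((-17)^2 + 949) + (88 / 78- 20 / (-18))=145108 / 117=1240.24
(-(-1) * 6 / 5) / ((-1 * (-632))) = 3 / 1580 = 0.00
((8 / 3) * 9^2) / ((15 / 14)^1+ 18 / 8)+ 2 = 2078 / 31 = 67.03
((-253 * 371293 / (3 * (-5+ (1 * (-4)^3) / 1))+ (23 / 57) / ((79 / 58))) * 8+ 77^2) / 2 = 49123476661 / 27018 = 1818175.91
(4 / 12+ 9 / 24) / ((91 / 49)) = 119 / 312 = 0.38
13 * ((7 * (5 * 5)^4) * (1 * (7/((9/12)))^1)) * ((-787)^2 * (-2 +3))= 616465707812500/3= 205488569270833.33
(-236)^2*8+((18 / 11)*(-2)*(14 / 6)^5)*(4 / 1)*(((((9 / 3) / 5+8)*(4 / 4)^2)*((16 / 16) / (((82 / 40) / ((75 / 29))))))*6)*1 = 15170108416 / 39237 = 386627.63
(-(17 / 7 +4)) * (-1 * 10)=450 / 7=64.29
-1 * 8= -8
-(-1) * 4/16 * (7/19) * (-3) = -21/76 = -0.28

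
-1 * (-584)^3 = 199176704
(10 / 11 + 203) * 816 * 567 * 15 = 15566599440 / 11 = 1415145403.64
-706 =-706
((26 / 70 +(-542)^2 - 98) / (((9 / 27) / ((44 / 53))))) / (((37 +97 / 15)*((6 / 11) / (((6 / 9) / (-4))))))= -1243677083 / 241892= -5141.46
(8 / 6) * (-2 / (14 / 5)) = -20 / 21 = -0.95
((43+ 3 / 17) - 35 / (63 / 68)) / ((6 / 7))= 2891 / 459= 6.30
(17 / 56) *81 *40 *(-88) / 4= -151470 / 7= -21638.57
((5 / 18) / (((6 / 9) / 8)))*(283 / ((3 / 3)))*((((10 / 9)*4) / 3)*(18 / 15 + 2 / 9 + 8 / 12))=2128160 / 729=2919.29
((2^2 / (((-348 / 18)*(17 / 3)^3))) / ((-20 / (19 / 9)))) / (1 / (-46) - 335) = -1311 / 3659521745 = -0.00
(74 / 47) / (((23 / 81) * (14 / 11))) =32967 / 7567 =4.36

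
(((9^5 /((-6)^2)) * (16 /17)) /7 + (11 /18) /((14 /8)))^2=55965364900 /1147041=48791.08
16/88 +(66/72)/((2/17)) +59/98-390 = -381.42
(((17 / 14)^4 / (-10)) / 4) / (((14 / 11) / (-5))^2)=-50530205 / 60236288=-0.84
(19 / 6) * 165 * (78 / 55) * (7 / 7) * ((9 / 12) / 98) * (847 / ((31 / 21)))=806949 / 248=3253.83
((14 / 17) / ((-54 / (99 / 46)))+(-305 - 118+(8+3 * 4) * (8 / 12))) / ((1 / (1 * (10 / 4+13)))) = -9931935 / 1564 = -6350.34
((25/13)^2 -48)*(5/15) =-7487/507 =-14.77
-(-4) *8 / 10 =3.20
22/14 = 11/7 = 1.57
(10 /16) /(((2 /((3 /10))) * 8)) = 0.01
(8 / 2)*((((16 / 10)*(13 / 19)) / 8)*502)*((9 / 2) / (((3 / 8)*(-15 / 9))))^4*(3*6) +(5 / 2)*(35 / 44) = 69450008956001 / 5225000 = 13291867.74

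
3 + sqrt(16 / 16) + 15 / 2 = 23 / 2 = 11.50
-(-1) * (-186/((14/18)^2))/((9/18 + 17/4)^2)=-241056/17689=-13.63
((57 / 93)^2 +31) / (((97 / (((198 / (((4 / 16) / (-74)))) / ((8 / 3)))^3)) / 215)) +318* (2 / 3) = -68820700923762581356 / 93217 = -738284872113054.29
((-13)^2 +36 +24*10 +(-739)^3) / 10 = -201791487 / 5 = -40358297.40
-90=-90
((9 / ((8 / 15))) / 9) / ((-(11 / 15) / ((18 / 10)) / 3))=-1215 / 88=-13.81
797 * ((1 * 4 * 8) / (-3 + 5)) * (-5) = -63760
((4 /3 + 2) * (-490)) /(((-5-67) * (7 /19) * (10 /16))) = 2660 /27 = 98.52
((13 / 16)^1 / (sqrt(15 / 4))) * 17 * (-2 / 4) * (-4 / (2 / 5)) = 221 * sqrt(15) / 24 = 35.66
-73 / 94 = -0.78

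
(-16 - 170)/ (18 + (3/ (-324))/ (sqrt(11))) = -429561792/ 41570495 - 20088 * sqrt(11)/ 41570495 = -10.33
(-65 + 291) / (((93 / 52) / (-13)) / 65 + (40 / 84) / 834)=-86960863080 / 594701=-146226.19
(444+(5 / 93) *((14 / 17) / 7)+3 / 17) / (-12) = -41309 / 1116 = -37.02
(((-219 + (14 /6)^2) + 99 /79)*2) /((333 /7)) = -2113258 /236763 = -8.93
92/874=2/19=0.11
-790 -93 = -883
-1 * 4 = -4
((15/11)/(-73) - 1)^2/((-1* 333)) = -669124/214721397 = -0.00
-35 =-35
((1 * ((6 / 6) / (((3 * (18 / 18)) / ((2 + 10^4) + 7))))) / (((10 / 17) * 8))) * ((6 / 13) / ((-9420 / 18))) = -510459 / 816400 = -0.63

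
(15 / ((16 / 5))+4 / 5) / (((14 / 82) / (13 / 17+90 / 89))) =48363313 / 847280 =57.08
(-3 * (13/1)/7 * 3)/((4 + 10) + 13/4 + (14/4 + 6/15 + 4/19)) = -44460/56819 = -0.78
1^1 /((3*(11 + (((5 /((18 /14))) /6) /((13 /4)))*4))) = 117 /4141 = 0.03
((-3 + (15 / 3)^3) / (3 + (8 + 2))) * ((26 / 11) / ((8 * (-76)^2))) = 61 / 127072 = 0.00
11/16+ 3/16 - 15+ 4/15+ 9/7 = -10561/840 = -12.57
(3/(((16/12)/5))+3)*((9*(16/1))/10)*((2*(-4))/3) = -2736/5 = -547.20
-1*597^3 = -212776173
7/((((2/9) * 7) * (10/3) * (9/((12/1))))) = 9/5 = 1.80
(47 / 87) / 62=0.01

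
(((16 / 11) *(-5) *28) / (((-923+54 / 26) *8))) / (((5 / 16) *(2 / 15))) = 0.66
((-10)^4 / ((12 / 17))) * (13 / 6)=276250 / 9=30694.44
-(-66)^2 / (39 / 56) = -81312 / 13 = -6254.77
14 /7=2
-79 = -79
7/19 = 0.37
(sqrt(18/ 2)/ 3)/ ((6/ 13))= 13/ 6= 2.17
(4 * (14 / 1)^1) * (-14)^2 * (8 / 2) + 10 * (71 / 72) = 1580899 / 36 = 43913.86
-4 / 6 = -0.67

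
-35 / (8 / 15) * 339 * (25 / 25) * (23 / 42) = -194925 / 16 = -12182.81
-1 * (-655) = 655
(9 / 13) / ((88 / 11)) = 9 / 104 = 0.09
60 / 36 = 5 / 3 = 1.67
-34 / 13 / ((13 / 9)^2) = -2754 / 2197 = -1.25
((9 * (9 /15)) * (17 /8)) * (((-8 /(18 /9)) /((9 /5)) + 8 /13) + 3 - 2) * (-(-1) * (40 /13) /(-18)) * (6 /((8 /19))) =22933 /1352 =16.96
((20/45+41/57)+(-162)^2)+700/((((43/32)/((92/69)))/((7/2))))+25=211039714/7353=28701.17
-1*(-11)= 11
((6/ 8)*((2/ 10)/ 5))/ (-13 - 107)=-1/ 4000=-0.00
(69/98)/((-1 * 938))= -69/91924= -0.00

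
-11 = -11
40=40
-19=-19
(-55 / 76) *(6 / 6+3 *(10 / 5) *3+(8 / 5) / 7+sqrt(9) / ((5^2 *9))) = -55561 / 3990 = -13.93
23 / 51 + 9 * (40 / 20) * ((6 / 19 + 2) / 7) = 43451 / 6783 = 6.41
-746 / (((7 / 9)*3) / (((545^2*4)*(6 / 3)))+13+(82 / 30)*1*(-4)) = -360.97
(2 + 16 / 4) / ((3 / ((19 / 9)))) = 38 / 9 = 4.22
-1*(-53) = 53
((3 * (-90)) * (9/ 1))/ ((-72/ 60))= 2025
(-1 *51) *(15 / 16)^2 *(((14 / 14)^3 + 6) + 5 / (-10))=-291.36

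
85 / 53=1.60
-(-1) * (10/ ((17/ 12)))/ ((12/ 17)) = 10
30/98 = 15/49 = 0.31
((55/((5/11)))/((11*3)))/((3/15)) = 55/3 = 18.33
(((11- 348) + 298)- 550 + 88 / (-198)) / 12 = -5305 / 108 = -49.12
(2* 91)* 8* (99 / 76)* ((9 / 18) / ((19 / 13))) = 234234 / 361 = 648.85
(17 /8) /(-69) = -17 /552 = -0.03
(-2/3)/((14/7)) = -0.33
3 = 3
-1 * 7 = -7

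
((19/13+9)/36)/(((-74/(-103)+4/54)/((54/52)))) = 141831/372476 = 0.38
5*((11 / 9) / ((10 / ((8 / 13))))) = 44 / 117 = 0.38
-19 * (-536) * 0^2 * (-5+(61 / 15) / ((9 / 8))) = 0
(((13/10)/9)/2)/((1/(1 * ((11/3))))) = 143/540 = 0.26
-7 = -7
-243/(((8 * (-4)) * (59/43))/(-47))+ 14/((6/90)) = -50.12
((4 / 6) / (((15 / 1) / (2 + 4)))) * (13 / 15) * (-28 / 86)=-728 / 9675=-0.08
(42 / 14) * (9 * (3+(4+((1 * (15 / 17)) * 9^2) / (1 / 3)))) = 101628 / 17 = 5978.12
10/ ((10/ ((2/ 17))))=2/ 17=0.12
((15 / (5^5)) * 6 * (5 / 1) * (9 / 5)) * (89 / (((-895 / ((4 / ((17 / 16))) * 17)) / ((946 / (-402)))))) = 145487232 / 37478125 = 3.88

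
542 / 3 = 180.67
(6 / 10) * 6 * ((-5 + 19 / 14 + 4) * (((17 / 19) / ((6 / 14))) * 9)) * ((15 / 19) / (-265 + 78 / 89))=-612765 / 8486027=-0.07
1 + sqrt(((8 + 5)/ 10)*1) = 2.14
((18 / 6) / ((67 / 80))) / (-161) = -240 / 10787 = -0.02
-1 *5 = -5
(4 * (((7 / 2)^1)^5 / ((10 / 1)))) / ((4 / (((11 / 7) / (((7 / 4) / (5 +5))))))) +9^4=56261 / 8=7032.62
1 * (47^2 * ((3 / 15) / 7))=2209 / 35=63.11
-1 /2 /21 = -1 /42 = -0.02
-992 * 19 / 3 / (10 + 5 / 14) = -263872 / 435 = -606.60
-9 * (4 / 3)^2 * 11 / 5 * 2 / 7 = -352 / 35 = -10.06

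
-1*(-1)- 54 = -53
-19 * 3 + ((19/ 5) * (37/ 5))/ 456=-34163/ 600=-56.94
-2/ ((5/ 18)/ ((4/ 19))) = -1.52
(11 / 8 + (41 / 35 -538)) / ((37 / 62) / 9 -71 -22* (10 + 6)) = 41829633 / 33039580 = 1.27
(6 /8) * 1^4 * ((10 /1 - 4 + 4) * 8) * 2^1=120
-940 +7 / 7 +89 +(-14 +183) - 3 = -684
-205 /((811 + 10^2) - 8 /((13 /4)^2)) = -0.23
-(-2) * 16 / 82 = 16 / 41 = 0.39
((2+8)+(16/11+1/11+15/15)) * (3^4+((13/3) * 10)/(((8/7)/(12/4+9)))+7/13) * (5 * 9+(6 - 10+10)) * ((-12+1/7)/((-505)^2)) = -162978966/10211201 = -15.96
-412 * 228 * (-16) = 1502976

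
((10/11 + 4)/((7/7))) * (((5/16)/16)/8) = 135/11264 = 0.01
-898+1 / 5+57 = -840.80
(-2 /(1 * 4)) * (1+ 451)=-226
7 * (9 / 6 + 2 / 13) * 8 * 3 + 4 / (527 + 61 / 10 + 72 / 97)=1870441564 / 6731751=277.85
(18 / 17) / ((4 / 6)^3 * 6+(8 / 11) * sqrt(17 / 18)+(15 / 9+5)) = 186219 / 1474750 - 2673 * sqrt(34) / 1474750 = 0.12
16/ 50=0.32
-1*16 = -16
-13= -13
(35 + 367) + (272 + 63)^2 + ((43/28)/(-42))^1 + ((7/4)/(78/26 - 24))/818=13542941833/120246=112626.96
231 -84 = 147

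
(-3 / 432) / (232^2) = -1 / 7750656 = -0.00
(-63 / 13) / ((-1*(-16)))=-63 / 208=-0.30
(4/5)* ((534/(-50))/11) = -1068/1375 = -0.78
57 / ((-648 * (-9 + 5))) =19 / 864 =0.02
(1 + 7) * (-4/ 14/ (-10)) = 8/ 35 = 0.23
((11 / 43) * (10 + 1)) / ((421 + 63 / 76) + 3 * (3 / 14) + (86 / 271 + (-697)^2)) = 17444812 / 3014343408715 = 0.00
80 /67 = 1.19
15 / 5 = 3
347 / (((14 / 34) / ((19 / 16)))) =112081 / 112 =1000.72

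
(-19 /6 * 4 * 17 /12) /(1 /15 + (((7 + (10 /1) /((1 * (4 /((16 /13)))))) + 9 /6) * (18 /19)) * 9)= -398905 /2195772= -0.18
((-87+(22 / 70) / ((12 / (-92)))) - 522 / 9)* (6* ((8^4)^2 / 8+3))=-12983906036 / 7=-1854843719.43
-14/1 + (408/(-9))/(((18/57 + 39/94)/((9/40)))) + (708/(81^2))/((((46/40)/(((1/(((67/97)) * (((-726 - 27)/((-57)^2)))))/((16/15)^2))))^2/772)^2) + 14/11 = 4690080527759456272475300617059495721637/140377437117544448563853898547200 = 33410501.18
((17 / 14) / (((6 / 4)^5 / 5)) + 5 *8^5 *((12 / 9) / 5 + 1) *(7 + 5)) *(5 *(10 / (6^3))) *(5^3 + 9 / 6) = 72923993.78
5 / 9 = 0.56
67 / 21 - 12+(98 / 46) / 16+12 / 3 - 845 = -6566299 / 7728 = -849.68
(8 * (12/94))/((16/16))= 48/47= 1.02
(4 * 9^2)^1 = 324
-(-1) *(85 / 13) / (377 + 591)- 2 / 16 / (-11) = 57 / 3146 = 0.02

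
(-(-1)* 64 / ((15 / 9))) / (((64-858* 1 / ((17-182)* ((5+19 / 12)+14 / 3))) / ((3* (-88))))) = -285120 / 1813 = -157.26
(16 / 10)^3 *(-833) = -426496 / 125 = -3411.97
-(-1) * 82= 82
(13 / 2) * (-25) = -325 / 2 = -162.50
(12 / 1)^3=1728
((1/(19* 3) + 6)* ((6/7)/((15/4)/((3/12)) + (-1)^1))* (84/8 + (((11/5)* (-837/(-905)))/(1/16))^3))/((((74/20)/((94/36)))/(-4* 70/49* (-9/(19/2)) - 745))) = -103745701531396988023/15632279711250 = -6636632.88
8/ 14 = 4/ 7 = 0.57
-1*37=-37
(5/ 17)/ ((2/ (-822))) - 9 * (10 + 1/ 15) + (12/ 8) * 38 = -13131/ 85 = -154.48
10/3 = 3.33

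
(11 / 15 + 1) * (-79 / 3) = -2054 / 45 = -45.64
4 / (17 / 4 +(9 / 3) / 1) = 16 / 29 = 0.55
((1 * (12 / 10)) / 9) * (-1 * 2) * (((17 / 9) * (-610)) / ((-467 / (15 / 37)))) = -0.27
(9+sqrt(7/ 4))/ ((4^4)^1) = sqrt(7)/ 512+9/ 256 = 0.04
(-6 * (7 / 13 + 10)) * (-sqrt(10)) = 822 * sqrt(10) / 13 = 199.95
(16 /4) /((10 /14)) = 28 /5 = 5.60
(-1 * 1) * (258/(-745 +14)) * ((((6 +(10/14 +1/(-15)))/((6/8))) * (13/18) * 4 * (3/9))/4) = 36296/48195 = 0.75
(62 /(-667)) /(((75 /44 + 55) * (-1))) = 2728 /1664165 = 0.00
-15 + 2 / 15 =-223 / 15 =-14.87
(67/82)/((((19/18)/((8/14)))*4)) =603/5453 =0.11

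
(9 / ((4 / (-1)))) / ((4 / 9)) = -81 / 16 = -5.06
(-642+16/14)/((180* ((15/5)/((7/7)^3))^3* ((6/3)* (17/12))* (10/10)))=-2243/48195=-0.05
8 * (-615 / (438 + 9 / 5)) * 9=-73800 / 733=-100.68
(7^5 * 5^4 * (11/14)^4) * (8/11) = 5823125/2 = 2911562.50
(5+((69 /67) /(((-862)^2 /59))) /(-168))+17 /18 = 149152695995 /25091109792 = 5.94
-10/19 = -0.53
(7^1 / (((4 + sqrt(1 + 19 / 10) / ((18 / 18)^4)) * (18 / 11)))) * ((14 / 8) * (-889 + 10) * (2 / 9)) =-1579270 / 3537 + 157927 * sqrt(290) / 14148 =-256.41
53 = 53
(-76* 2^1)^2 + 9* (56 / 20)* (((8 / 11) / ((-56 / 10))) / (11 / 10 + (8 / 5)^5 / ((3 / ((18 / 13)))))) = 122644682104 / 5308501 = 23103.45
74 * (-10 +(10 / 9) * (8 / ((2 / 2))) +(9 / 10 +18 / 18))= 2627 / 45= 58.38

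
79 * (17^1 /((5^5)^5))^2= 22831 /88817841970012523233890533447265625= 0.00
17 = 17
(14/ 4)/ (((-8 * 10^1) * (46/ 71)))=-497/ 7360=-0.07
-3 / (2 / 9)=-27 / 2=-13.50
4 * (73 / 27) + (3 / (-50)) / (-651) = 3168227 / 292950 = 10.81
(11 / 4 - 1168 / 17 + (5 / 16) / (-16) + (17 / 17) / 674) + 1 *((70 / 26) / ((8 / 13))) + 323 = 383377083 / 1466624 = 261.40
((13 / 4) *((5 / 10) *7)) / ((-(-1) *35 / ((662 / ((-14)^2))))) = 4303 / 3920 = 1.10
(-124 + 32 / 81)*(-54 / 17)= 392.63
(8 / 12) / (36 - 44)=-1 / 12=-0.08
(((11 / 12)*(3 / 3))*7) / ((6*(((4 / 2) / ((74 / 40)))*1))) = 2849 / 2880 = 0.99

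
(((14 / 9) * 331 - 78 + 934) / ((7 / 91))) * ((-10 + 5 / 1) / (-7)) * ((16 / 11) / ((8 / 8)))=12831520 / 693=18515.90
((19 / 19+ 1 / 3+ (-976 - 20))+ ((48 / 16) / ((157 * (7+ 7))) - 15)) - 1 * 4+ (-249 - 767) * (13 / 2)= -50230885 / 6594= -7617.67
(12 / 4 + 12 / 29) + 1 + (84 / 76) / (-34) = 82079 / 18734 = 4.38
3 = 3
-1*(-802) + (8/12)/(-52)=62555/78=801.99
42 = 42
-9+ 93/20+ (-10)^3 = -20087/20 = -1004.35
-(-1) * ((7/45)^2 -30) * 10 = -121402/405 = -299.76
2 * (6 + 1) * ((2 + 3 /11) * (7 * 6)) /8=3675 /22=167.05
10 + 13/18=193/18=10.72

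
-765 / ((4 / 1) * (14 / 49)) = -5355 / 8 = -669.38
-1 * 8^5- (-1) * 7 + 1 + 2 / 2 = -32759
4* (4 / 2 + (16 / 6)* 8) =280 / 3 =93.33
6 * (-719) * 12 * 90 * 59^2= -16218396720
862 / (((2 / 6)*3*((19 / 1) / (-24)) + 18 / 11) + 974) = 227568 / 257359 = 0.88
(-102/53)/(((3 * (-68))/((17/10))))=17/1060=0.02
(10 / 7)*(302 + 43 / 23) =69890 / 161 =434.10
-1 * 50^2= -2500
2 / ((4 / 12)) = 6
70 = 70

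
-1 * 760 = -760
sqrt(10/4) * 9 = 9 * sqrt(10)/2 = 14.23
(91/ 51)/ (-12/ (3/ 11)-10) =-0.03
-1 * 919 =-919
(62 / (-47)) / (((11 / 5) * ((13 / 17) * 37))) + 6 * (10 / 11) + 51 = 56.43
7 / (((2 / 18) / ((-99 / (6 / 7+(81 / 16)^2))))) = -3725568 / 15821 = -235.48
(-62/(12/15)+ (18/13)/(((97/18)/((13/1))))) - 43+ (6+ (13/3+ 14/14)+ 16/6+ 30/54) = -179147/1746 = -102.60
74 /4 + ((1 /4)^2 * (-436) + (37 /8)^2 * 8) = 1299 /8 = 162.38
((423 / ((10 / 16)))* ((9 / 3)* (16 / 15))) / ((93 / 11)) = 198528 / 775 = 256.17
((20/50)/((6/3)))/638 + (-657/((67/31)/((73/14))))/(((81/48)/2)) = -8431755553/4488330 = -1878.60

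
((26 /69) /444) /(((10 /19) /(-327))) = -26923 /51060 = -0.53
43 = 43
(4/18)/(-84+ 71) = -2/117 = -0.02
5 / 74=0.07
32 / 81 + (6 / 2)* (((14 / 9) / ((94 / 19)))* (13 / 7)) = 2.15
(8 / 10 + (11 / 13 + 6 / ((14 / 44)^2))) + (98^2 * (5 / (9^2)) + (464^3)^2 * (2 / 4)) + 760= 1287277988540137163023 / 257985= 4989739669128581.75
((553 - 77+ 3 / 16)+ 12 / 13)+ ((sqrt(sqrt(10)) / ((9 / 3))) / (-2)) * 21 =99239 / 208 - 7 * 10^(1 / 4) / 2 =470.89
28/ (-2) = -14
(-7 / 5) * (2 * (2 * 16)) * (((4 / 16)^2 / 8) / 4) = -0.18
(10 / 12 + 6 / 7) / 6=71 / 252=0.28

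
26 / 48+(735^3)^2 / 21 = 180183899455875013 / 24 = 7507662477328125.54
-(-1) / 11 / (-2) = -1 / 22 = -0.05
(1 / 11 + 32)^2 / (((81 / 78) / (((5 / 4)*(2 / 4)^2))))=8099585 / 26136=309.90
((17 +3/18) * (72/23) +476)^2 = 148449856/529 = 280623.55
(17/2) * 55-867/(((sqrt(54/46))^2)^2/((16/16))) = -78557/486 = -161.64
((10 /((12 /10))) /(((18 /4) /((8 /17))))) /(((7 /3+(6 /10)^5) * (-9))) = -312500 /7781427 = -0.04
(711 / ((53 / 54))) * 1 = 38394 / 53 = 724.42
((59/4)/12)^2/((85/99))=38291/21760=1.76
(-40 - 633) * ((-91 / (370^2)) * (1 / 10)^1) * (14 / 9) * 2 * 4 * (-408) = -116606672 / 513375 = -227.14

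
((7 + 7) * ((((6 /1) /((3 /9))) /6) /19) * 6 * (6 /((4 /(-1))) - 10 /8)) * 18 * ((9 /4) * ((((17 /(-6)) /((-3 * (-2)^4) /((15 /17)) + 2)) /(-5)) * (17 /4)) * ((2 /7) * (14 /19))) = 5407479 /378328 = 14.29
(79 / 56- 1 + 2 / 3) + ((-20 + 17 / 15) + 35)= 4819 / 280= 17.21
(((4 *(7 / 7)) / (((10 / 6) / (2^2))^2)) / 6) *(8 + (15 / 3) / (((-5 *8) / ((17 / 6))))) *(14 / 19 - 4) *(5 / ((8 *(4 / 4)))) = -11377 / 190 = -59.88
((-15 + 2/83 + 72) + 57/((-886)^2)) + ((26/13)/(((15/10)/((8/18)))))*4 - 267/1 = -365214551287/1759176036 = -207.61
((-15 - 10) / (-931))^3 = 15625 / 806954491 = 0.00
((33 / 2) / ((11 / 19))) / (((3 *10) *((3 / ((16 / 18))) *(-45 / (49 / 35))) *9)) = -266 / 273375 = -0.00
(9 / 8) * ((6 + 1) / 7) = 9 / 8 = 1.12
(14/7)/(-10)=-1/5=-0.20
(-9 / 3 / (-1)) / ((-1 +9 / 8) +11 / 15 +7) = 360 / 943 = 0.38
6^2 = 36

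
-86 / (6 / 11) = -473 / 3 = -157.67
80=80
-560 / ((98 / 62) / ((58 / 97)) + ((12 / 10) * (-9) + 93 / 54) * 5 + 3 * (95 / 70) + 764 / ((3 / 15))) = -12686688 / 85665185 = -0.15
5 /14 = 0.36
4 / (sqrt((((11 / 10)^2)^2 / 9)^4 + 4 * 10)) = 32400000000 * sqrt(2624445949729863572161) / 2624445949729863572161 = 0.63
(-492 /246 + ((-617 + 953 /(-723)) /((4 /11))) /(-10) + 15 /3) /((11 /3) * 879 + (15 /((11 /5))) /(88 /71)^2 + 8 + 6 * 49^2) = 53285190112 /5432507343045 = 0.01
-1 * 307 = -307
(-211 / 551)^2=44521 / 303601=0.15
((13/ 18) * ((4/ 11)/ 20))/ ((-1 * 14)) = -13/ 13860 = -0.00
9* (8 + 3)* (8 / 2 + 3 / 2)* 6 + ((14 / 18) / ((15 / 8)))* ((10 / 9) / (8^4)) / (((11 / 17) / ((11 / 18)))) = 3658203767 / 1119744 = 3267.00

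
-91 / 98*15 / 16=-195 / 224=-0.87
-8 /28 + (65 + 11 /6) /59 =2099 /2478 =0.85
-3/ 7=-0.43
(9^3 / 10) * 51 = 37179 / 10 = 3717.90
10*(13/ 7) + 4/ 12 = 397/ 21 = 18.90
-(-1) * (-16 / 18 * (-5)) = 40 / 9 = 4.44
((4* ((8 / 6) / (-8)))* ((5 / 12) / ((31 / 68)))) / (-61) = 170 / 17019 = 0.01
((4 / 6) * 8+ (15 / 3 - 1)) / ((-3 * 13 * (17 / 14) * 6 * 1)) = -196 / 5967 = -0.03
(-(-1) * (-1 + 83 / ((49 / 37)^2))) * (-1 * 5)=-556130 / 2401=-231.62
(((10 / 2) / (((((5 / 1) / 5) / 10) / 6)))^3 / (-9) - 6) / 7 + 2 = -2999992 / 7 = -428570.29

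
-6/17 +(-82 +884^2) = 13283352/17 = 781373.65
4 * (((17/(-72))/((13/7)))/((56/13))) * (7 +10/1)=-289/144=-2.01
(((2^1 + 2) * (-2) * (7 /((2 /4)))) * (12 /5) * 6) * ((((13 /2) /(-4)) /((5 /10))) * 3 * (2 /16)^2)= 2457 /10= 245.70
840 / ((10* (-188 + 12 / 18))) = -126 / 281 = -0.45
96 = 96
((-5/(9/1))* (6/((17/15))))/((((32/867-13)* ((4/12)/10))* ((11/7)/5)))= 2677500/123629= 21.66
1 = 1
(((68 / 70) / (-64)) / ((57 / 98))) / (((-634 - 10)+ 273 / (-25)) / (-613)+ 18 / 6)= -0.01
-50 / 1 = -50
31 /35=0.89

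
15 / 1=15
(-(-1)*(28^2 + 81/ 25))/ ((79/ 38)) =747878/ 1975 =378.67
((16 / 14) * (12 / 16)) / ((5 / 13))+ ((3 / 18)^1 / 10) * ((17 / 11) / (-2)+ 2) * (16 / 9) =872 / 385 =2.26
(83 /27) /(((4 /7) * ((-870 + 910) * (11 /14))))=4067 /23760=0.17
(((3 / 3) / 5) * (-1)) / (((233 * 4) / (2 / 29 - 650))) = 0.14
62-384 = -322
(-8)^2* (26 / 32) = 52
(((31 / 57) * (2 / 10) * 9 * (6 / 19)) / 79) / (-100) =-279 / 7129750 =-0.00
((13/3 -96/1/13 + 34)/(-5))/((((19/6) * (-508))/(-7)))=-8449/313690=-0.03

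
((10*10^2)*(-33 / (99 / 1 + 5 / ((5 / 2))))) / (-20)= 1650 / 101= 16.34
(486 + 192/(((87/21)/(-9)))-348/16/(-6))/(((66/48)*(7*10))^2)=1346/171941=0.01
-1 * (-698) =698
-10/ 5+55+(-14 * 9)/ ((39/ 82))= -2755/ 13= -211.92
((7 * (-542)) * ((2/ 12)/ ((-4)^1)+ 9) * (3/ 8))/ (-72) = 407855/ 2304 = 177.02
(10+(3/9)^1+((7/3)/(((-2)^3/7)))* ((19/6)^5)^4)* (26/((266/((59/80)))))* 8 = -12105300435.95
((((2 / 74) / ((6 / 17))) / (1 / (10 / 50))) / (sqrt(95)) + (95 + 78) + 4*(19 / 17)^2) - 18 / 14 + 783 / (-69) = 17*sqrt(95) / 105450 + 7694175 / 46529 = 165.36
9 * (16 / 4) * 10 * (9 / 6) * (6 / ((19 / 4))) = 12960 / 19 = 682.11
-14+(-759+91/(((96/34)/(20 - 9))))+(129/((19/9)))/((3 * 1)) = -363077/912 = -398.11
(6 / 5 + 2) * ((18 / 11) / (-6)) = -48 / 55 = -0.87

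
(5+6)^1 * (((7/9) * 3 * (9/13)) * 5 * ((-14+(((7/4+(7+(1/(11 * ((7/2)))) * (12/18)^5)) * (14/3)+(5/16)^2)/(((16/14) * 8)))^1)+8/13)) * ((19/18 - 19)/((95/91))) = 12671069469863/931627008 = 13601.01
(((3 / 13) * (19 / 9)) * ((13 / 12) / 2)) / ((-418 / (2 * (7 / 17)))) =-7 / 13464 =-0.00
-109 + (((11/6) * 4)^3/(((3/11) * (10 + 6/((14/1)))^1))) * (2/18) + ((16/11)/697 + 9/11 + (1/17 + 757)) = 664.29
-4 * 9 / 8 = -9 / 2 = -4.50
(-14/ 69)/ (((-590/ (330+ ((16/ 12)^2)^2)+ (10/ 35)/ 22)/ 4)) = 29090908/ 63011559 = 0.46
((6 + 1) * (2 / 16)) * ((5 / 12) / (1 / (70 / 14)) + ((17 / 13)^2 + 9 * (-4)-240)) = -3864245 / 16224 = -238.18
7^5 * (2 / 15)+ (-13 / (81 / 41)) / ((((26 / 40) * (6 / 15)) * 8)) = 3625187 / 1620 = 2237.77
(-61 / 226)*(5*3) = -915 / 226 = -4.05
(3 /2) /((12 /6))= 3 /4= 0.75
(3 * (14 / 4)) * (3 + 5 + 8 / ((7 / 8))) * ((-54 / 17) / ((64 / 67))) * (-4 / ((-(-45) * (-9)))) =-201 / 34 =-5.91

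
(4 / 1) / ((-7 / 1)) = -4 / 7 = -0.57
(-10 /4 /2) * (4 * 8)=-40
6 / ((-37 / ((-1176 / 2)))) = 3528 / 37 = 95.35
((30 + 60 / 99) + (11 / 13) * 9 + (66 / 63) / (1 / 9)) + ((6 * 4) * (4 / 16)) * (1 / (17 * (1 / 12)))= 2648797 / 51051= 51.89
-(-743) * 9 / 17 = 6687 / 17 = 393.35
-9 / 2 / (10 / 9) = -81 / 20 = -4.05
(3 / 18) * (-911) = -911 / 6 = -151.83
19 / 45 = 0.42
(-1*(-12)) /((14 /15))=12.86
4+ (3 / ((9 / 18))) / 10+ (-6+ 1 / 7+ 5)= 131 / 35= 3.74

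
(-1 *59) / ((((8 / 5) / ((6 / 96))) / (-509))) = 150155 / 128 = 1173.09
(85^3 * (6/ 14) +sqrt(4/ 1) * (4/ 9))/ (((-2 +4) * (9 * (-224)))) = -16581431/ 254016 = -65.28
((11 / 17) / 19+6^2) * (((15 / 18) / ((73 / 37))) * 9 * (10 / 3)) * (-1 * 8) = -3652.77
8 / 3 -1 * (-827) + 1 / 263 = 654610 / 789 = 829.67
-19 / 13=-1.46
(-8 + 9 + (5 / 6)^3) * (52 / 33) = 403 / 162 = 2.49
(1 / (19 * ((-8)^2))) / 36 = 1 / 43776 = 0.00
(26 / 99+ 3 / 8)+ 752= 596089 / 792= 752.64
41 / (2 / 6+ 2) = 17.57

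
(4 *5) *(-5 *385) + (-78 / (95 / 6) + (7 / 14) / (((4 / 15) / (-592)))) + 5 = -3762943 / 95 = -39609.93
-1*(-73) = 73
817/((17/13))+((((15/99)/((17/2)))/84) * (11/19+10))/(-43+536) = 45962951369/73568418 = 624.76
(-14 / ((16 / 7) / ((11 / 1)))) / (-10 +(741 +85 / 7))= -3773 / 41616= -0.09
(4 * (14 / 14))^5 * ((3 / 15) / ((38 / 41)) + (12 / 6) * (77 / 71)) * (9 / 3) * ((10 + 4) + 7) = 1037707776 / 6745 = 153848.45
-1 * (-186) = 186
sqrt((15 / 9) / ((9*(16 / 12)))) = sqrt(5) / 6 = 0.37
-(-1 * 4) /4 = 1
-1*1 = -1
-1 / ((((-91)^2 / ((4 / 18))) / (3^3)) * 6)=-1 / 8281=-0.00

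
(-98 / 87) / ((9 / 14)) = -1372 / 783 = -1.75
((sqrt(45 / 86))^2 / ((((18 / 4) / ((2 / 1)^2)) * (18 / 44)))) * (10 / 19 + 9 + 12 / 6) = 32120 / 2451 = 13.10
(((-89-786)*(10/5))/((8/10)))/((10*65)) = -175/52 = -3.37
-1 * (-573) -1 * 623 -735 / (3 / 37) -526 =-9641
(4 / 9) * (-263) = -1052 / 9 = -116.89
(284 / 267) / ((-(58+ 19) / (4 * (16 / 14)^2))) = -72704 / 1007391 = -0.07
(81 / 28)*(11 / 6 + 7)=25.55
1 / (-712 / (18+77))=-95 / 712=-0.13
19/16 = 1.19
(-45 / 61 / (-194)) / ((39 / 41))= 0.00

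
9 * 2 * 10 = 180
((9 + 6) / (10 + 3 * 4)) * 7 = 105 / 22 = 4.77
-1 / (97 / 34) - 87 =-8473 / 97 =-87.35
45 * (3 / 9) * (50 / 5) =150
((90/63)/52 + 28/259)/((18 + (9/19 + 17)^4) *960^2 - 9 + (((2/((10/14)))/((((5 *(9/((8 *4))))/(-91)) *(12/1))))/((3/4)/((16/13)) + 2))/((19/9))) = 1490262989325/944559874192687521800122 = 0.00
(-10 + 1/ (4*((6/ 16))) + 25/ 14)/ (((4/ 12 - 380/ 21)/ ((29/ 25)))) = 9193/ 18650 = 0.49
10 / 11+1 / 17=181 / 187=0.97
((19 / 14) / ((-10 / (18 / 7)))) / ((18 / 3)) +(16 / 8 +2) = 3863 / 980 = 3.94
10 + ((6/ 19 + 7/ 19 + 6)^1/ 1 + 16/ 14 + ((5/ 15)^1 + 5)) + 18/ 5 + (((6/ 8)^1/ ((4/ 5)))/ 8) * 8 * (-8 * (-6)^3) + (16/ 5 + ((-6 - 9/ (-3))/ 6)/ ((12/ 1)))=26332703/ 15960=1649.92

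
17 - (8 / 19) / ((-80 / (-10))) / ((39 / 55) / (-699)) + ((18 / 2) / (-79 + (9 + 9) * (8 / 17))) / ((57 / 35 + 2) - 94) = 64525845803 / 936731939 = 68.88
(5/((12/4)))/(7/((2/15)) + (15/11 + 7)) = 110/4017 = 0.03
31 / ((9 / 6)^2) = 124 / 9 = 13.78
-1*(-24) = 24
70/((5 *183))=14/183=0.08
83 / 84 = 0.99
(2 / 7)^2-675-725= -68596 / 49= -1399.92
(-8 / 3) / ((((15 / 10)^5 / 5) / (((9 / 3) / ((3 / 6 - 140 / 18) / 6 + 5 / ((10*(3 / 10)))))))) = -11.61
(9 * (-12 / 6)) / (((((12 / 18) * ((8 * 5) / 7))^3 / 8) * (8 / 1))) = -83349 / 256000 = -0.33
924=924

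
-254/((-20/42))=533.40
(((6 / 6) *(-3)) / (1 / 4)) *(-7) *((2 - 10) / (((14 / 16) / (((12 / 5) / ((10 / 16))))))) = -73728 / 25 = -2949.12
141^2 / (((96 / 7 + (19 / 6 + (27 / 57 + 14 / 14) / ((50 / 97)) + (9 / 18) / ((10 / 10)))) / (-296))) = -58700640600 / 201893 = -290751.24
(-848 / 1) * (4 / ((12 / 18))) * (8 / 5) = -40704 / 5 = -8140.80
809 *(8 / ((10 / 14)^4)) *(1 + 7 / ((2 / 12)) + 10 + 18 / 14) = 168712096 / 125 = 1349696.77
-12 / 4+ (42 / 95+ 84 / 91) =-2019 / 1235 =-1.63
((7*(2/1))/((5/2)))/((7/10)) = 8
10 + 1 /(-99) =989 /99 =9.99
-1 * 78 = -78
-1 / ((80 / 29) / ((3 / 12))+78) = -0.01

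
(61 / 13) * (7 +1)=488 / 13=37.54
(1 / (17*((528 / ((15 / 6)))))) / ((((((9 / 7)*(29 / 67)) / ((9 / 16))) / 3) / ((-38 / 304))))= -2345 / 22212608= -0.00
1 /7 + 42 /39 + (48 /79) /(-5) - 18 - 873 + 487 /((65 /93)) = -1388319 /7189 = -193.12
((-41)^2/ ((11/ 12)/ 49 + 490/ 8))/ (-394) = -247107/ 3548561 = -0.07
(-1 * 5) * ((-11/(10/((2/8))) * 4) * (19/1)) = 104.50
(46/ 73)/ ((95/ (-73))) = -46/ 95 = -0.48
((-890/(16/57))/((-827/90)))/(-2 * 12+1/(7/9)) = -2663325/175324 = -15.19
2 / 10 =1 / 5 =0.20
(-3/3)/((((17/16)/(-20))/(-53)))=-16960/17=-997.65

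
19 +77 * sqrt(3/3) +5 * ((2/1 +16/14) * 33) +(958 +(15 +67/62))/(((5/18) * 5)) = 7138809/5425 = 1315.91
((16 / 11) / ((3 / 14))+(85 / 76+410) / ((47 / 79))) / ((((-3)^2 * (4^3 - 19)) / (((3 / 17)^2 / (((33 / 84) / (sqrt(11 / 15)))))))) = 33870053 * sqrt(165) / 3719724525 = 0.12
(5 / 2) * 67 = 335 / 2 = 167.50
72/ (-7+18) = 72/ 11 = 6.55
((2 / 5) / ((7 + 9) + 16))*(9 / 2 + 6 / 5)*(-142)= -4047 / 400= -10.12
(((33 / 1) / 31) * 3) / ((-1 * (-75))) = 33 / 775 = 0.04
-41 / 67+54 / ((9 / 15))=5989 / 67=89.39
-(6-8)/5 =0.40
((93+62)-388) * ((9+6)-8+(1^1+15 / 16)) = -33319 / 16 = -2082.44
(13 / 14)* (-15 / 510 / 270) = -13 / 128520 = -0.00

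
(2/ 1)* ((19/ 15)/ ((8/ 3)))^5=2476099/ 51200000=0.05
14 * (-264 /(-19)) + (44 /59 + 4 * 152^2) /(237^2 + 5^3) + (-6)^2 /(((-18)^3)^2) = 5847879477132083 /29810568313008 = 196.17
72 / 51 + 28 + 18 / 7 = 31.98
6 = 6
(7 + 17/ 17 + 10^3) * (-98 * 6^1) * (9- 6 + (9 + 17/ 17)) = -7705152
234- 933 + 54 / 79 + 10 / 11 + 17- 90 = -669484 / 869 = -770.41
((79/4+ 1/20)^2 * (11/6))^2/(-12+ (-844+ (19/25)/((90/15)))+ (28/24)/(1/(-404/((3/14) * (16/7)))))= -11623211721/40909025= -284.12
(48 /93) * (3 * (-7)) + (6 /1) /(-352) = -59229 /5456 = -10.86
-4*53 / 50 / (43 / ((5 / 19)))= -106 / 4085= -0.03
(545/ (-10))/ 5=-109/ 10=-10.90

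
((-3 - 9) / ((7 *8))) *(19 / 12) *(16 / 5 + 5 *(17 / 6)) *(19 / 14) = -188081 / 23520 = -8.00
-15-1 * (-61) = 46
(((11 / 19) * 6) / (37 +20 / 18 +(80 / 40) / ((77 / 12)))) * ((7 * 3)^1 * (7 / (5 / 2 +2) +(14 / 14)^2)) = 2454606 / 505913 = 4.85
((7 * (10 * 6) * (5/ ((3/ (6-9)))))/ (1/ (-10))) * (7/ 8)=18375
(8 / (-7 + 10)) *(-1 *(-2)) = 16 / 3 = 5.33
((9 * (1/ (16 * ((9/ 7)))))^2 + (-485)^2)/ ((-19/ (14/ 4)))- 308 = -424519767/ 9728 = -43638.96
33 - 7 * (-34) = 271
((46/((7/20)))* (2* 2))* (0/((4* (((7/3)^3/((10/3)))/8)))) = 0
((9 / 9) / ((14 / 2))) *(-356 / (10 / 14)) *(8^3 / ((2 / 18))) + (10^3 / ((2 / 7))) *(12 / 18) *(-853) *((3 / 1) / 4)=-9104198 / 5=-1820839.60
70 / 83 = 0.84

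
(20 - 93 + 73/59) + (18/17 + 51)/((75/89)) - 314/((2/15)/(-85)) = 1003827544/5015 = 200165.01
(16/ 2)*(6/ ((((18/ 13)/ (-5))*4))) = -130/ 3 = -43.33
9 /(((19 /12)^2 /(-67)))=-240.53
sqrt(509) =22.56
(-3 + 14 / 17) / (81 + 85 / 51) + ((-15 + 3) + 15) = 12537 / 4216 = 2.97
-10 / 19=-0.53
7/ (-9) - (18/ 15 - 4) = 91/ 45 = 2.02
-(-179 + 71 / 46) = 8163 / 46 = 177.46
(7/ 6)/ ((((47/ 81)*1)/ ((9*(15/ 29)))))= 25515/ 2726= 9.36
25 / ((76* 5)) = 5 / 76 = 0.07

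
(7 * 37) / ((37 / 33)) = 231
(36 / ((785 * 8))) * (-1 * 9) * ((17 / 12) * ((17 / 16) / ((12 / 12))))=-7803 / 100480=-0.08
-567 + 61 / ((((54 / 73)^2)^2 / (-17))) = -34270208669 / 8503056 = -4030.34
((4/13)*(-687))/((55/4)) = -10992/715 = -15.37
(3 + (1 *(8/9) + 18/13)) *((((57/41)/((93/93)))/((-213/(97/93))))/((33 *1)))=-1137131/1045261503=-0.00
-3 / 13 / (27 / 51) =-17 / 39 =-0.44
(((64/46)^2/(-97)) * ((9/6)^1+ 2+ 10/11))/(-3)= 0.03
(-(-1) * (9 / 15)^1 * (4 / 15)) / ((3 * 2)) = 2 / 75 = 0.03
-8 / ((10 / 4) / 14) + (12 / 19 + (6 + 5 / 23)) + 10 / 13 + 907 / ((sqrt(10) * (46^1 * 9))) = -1056149 / 28405 + 907 * sqrt(10) / 4140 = -36.49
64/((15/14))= 896/15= 59.73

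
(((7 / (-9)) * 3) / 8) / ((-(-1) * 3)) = -7 / 72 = -0.10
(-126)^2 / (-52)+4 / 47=-186491 / 611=-305.22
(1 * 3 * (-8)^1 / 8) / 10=-3 / 10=-0.30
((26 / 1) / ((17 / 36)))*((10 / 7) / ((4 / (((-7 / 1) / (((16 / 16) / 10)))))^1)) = -23400 / 17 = -1376.47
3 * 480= 1440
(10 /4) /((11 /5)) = 25 /22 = 1.14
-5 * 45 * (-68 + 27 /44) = 667125 /44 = 15161.93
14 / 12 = 7 / 6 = 1.17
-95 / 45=-2.11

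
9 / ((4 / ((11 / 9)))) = 11 / 4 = 2.75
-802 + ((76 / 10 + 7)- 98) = -4427 / 5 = -885.40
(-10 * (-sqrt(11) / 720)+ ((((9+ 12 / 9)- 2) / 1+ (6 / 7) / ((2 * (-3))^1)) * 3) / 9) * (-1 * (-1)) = 2.78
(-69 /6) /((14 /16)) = -92 /7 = -13.14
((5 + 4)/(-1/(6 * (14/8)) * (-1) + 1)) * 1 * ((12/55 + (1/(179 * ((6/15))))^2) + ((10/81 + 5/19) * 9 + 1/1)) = 118918316433/3080421740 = 38.60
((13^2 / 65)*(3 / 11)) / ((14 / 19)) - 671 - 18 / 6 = -518239 / 770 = -673.04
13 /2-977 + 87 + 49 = -1669 /2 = -834.50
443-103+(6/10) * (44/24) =3411/10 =341.10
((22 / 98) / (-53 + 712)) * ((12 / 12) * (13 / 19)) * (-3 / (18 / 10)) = -715 / 1840587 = -0.00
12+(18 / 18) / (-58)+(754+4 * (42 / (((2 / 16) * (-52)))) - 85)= 493973 / 754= 655.14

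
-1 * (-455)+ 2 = 457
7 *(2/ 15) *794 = 741.07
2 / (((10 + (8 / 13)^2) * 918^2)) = 169 / 739068948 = 0.00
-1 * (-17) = 17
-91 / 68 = -1.34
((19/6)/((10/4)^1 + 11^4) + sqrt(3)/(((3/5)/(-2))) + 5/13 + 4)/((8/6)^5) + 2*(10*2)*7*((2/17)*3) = 165468904017/1656941312- 405*sqrt(3)/512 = 98.49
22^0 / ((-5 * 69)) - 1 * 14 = -4831 / 345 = -14.00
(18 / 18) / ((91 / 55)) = 55 / 91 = 0.60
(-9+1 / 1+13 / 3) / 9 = -11 / 27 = -0.41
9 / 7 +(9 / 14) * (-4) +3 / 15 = -38 / 35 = -1.09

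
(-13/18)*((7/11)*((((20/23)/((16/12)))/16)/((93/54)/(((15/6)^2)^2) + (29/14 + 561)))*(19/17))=-113465625/3051669399152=-0.00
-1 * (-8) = 8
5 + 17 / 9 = 62 / 9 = 6.89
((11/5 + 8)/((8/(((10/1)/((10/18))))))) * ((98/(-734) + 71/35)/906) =0.05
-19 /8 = -2.38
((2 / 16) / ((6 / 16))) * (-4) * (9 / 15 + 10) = -212 / 15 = -14.13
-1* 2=-2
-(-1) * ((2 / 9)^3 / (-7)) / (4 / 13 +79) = -104 / 5261193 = -0.00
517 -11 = 506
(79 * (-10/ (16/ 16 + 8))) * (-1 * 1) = 790/ 9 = 87.78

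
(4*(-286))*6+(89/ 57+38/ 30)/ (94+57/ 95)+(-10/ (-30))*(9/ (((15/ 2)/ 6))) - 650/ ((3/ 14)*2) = -1129428208/ 134805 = -8378.24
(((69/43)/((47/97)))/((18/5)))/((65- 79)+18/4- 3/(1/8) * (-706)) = 11155/205347747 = 0.00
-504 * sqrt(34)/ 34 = -252 * sqrt(34)/ 17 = -86.44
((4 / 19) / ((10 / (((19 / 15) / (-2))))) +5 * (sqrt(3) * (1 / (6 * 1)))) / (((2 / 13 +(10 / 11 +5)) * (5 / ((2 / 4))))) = 0.02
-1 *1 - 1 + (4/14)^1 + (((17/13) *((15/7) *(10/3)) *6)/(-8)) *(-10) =6219/91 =68.34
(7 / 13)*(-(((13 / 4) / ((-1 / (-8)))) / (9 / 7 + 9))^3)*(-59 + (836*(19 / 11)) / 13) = -21131201 / 46656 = -452.91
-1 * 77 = -77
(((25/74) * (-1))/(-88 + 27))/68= 25/306952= 0.00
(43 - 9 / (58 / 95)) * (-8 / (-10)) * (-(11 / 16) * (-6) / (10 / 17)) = 919479 / 5800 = 158.53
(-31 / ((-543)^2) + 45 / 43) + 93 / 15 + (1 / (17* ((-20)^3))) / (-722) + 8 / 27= 28170364798633921 / 3734783878032000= 7.54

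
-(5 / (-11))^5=3125 / 161051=0.02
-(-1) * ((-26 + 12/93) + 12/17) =-25.17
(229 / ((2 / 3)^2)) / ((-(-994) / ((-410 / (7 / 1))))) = -422505 / 13916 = -30.36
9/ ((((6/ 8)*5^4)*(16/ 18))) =27/ 1250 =0.02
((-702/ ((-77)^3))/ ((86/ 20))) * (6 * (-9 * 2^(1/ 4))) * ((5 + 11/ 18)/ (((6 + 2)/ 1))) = -531765 * 2^(1/ 4)/ 39261838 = -0.02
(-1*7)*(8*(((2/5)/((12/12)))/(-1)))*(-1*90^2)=-181440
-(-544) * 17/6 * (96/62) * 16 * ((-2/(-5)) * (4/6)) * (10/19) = 9469952/1767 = 5359.34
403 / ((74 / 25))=10075 / 74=136.15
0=0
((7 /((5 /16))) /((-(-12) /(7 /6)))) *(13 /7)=182 /45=4.04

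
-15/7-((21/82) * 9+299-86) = -124815/574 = -217.45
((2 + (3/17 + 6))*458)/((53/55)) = 3501410/901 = 3886.14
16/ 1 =16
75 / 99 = 25 / 33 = 0.76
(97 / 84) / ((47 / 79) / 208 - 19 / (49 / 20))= -2789332 / 18725571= -0.15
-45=-45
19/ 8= 2.38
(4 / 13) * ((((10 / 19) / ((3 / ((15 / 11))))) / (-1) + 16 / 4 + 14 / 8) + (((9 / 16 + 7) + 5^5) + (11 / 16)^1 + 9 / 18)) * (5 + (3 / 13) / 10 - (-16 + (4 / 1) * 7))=-6739.19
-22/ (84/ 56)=-44/ 3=-14.67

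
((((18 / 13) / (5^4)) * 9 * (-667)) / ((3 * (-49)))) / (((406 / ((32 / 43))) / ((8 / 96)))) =1656 / 119835625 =0.00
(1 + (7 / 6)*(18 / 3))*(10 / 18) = 40 / 9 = 4.44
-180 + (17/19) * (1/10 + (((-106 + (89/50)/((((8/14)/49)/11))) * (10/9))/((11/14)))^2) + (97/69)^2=43610631158180543/9850985100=4427032.50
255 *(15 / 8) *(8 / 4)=956.25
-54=-54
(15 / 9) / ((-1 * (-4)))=5 / 12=0.42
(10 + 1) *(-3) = -33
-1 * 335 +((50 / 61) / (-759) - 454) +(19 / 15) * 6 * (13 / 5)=-769.24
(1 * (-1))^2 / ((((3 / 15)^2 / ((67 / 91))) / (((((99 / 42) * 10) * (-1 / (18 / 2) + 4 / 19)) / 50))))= 0.86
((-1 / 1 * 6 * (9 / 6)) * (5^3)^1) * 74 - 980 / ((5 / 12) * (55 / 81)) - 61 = -86774.85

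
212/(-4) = -53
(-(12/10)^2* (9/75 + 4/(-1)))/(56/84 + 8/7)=36666/11875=3.09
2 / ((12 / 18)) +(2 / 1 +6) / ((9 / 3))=17 / 3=5.67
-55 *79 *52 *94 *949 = -20155203640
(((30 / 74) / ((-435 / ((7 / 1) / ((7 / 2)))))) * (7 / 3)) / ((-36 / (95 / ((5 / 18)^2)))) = 798 / 5365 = 0.15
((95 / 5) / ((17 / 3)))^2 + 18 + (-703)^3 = -100406951452 / 289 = -347428897.76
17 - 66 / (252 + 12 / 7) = 4955 / 296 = 16.74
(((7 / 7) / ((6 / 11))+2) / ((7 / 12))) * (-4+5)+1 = 53 / 7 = 7.57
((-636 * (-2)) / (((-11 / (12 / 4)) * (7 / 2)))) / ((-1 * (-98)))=-3816 / 3773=-1.01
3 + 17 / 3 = 26 / 3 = 8.67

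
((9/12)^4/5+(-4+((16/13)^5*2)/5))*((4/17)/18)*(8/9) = -88938301/2726775792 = -0.03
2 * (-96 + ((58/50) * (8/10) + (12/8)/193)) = -190.13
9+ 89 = 98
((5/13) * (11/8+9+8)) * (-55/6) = -64.78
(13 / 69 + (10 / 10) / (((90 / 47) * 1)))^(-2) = 4284900 / 2163841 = 1.98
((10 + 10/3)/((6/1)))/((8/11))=55/18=3.06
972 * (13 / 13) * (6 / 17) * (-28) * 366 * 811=-48470498496 / 17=-2851205793.88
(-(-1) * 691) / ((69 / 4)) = 2764 / 69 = 40.06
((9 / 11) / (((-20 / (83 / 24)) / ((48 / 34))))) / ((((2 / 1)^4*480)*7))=-249 / 67020800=-0.00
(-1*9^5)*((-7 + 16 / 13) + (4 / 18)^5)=4428259 / 13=340635.31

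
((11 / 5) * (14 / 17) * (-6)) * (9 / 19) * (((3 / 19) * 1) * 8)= -6.50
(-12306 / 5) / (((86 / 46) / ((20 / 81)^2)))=-7547680 / 94041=-80.26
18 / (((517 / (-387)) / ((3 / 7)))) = -20898 / 3619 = -5.77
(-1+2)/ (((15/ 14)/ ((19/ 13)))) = 266/ 195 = 1.36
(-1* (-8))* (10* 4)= 320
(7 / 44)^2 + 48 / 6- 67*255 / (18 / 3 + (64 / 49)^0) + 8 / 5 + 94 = -158361149 / 67760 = -2337.09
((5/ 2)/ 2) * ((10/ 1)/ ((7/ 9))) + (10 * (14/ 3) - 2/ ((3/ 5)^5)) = 125935/ 3402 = 37.02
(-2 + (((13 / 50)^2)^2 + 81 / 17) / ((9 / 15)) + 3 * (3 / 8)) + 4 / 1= 705954287 / 63750000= 11.07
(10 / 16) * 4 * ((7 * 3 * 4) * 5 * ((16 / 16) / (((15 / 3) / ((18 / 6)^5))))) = 51030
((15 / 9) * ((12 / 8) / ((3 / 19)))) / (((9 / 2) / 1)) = 95 / 27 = 3.52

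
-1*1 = -1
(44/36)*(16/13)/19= 176/2223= 0.08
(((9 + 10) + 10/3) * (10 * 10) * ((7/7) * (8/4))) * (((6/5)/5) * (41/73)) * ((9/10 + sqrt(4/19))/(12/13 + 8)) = 285688 * sqrt(19)/40223 + 642798/10585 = 91.69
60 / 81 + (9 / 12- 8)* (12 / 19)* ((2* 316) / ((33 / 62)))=-30676892 / 5643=-5436.27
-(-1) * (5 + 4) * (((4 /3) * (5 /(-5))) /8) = -3 /2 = -1.50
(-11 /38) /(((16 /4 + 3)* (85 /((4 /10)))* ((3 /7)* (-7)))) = 11 /169575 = 0.00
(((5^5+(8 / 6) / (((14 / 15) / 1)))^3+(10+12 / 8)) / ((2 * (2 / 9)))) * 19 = 1306416485389.86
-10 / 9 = -1.11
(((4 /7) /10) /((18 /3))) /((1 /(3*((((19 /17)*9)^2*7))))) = 29241 /1445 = 20.24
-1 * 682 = -682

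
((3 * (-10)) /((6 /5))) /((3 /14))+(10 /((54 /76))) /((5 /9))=-274 /3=-91.33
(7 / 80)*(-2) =-7 / 40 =-0.18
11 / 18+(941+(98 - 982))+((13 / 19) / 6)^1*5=9949 / 171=58.18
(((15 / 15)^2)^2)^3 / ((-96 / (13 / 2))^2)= 169 / 36864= 0.00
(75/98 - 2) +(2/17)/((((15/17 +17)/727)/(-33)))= -1184755/7448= -159.07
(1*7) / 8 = 7 / 8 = 0.88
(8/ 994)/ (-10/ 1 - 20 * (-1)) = 2/ 2485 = 0.00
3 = 3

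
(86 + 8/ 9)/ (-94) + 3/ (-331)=-130690/ 140013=-0.93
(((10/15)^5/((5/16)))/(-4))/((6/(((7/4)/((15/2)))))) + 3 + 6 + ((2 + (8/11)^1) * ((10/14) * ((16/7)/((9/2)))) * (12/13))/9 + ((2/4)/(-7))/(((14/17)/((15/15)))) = 13808204903/1532430900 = 9.01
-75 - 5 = -80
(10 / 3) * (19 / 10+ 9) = 109 / 3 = 36.33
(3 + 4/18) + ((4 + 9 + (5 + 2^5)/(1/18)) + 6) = 6194/9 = 688.22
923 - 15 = 908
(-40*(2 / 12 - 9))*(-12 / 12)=-1060 / 3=-353.33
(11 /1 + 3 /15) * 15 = 168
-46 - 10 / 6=-143 / 3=-47.67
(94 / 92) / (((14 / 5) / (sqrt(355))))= 235 * sqrt(355) / 644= 6.88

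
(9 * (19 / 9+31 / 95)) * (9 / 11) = 17.95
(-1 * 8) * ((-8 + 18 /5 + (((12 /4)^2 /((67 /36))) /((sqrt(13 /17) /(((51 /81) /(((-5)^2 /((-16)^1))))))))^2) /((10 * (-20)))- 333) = 2429130756082 /911828125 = 2664.02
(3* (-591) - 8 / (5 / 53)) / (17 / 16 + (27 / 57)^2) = -53653264 / 37165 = -1443.65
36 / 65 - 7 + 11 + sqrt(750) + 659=5 * sqrt(30) + 43131 / 65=690.94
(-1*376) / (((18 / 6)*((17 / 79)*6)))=-14852 / 153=-97.07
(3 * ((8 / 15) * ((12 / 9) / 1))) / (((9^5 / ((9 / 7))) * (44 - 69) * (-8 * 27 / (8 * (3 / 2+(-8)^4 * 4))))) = 0.00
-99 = -99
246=246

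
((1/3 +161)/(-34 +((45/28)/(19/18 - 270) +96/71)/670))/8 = -195052555390/328829503713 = -0.59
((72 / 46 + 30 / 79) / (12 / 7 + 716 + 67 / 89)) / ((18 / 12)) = 0.00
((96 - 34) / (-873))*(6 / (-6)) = 62 / 873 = 0.07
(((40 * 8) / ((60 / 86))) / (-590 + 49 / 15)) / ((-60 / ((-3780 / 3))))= -144480 / 8801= -16.42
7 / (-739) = -7 / 739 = -0.01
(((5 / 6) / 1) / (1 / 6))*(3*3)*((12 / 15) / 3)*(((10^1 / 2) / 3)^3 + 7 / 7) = 608 / 9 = 67.56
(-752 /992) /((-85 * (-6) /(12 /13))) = -0.00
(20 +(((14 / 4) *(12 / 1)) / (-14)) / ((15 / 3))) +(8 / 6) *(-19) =-89 / 15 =-5.93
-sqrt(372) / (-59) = 2*sqrt(93) / 59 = 0.33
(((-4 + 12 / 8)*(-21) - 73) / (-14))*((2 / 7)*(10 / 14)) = 205 / 686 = 0.30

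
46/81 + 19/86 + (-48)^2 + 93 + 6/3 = 16716929/6966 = 2399.79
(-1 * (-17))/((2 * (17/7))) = 7/2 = 3.50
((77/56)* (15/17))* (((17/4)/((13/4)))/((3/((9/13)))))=495/1352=0.37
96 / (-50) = -48 / 25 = -1.92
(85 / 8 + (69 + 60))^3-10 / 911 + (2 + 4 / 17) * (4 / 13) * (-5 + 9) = 280588977983039 / 103081472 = 2722011.75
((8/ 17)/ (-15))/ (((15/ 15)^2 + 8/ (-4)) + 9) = -1/ 255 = -0.00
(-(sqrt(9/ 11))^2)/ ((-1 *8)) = 9/ 88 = 0.10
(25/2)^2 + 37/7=4523/28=161.54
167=167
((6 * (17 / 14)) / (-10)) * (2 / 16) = -51 / 560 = -0.09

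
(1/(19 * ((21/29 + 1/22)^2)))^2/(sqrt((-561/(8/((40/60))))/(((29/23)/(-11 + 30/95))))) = 30124512352 * sqrt(572033)/57425920821035977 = 0.00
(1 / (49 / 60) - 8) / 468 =-83 / 5733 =-0.01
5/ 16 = 0.31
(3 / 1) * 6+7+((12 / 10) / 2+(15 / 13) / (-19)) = 31541 / 1235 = 25.54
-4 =-4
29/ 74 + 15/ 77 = 3343/ 5698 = 0.59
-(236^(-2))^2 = -1/3102044416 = -0.00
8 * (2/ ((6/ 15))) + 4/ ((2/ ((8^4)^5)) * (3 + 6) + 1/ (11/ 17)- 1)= 163714853654172274552/ 3458764513820541027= 47.33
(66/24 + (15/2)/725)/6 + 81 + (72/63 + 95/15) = 88.94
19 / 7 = 2.71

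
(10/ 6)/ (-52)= -5/ 156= -0.03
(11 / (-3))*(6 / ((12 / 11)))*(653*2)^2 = -103190978 / 3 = -34396992.67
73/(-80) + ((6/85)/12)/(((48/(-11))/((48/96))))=-14903/16320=-0.91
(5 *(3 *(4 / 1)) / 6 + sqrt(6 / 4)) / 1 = sqrt(6) / 2 + 10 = 11.22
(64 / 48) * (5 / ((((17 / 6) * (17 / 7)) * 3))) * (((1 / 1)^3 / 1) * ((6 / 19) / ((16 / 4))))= 140 / 5491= 0.03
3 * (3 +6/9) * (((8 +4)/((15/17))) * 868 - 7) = 648879/5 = 129775.80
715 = 715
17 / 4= 4.25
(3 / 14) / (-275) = -3 / 3850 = -0.00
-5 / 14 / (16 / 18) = -45 / 112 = -0.40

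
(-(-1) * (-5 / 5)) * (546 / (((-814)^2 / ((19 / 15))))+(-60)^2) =-3600.00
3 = 3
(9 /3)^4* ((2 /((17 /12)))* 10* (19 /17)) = 369360 /289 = 1278.06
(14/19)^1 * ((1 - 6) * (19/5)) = -14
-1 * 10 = -10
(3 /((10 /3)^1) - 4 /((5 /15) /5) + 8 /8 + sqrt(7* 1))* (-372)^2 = -40200552 /5 + 138384* sqrt(7) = -7673980.75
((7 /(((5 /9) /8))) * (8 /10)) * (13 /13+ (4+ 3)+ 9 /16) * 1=17262 /25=690.48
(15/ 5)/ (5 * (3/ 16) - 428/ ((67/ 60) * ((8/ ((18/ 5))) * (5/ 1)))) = -5360/ 59957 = -0.09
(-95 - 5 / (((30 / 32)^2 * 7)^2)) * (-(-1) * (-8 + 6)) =94394822 / 496125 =190.26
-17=-17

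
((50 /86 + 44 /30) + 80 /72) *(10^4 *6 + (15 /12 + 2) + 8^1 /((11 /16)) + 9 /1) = 16144744763 /85140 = 189625.85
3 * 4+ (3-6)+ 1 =10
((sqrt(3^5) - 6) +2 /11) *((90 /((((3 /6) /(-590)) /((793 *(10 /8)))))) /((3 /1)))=2245776000 /11 - 315812250 *sqrt(3)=-342841408.11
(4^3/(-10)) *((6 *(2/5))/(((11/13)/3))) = -14976/275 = -54.46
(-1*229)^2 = 52441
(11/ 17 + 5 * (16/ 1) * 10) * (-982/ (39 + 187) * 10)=-66830010/ 1921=-34789.18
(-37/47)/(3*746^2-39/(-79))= -2923/6199033557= -0.00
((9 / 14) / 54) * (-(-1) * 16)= 0.19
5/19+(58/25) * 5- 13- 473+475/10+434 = 1399/190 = 7.36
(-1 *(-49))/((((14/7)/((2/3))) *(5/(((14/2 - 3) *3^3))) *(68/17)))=441/5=88.20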